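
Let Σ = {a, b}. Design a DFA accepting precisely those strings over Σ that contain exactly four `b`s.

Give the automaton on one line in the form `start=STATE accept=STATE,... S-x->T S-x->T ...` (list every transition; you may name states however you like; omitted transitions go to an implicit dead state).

start=q0 accept=q4 q0-a->q0 q0-b->q1 q1-a->q1 q1-b->q2 q2-a->q2 q2-b->q3 q3-a->q3 q3-b->q4 q4-a->q4 q4-b->q5 q5-a->q5 q5-b->q5

Count `b`s, saturating at 5: states q0 through q4 mean 0 through 4 `b`s seen; q5 means more than 4. Each `b` increments (capped at q5); other symbols loop. Accept from {q4}.
        a   b  
>  q0   q0  q1 
   q1   q1  q2 
   q2   q2  q3 
   q3   q3  q4 
 * q4   q4  q5 
   q5   q5  q5 
(> = start, * = accepting)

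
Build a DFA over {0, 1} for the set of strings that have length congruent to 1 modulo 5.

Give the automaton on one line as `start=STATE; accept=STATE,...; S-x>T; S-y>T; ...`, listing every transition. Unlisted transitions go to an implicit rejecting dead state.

start=q0; accept=q1; q0-0>q1; q0-1>q1; q1-0>q2; q1-1>q2; q2-0>q3; q2-1>q3; q3-0>q4; q3-1>q4; q4-0>q0; q4-1>q0

Count input length modulo 5: every symbol advances one step around the cycle q0 → q1 → q2 → q3 → q4 → q0. Accept at q1.
5 states suffice.
        0   1  
>  q0   q1  q1 
 * q1   q2  q2 
   q2   q3  q3 
   q3   q4  q4 
   q4   q0  q0 
(> = start, * = accepting)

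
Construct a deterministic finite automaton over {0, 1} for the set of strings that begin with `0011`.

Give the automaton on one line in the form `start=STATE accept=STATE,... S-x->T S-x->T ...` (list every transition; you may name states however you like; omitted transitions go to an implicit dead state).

start=q0 accept=q4 q0-0->q1 q0-1->q5 q1-0->q2 q1-1->q5 q2-0->q5 q2-1->q3 q3-0->q5 q3-1->q4 q4-0->q4 q4-1->q4 q5-0->q5 q5-1->q5

Walk along `0011` while the input agrees: from q0 take `0` to q1, and so on. Any deviation drops to the rejecting sink q5. Once q4 is reached the prefix is confirmed and every continuation is accepted.
A 6-state machine:
        0   1  
>  q0   q1  q5 
   q1   q2  q5 
   q2   q5  q3 
   q3   q5  q4 
 * q4   q4  q4 
   q5   q5  q5 
(> = start, * = accepting)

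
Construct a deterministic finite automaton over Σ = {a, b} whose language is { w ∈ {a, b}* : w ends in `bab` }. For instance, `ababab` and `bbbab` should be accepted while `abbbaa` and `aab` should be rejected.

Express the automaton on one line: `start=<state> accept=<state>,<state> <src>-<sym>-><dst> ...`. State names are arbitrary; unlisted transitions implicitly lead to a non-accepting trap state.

start=s0 accept=s3 s0-a->s0 s0-b->s1 s1-a->s2 s1-b->s1 s2-a->s0 s2-b->s3 s3-a->s2 s3-b->s1

Let each state record the length of the longest suffix of the input read so far that is also a prefix of `bab`. s1 means the last symbol is `b`; s2 means the last 2 symbols are `ba`; s3 means the last 3 symbols are `bab`. Accept only at s3, where the string currently ends in `bab`.
        a   b  
>  s0   s0  s1 
   s1   s2  s1 
   s2   s0  s3 
 * s3   s2  s1 
(> = start, * = accepting)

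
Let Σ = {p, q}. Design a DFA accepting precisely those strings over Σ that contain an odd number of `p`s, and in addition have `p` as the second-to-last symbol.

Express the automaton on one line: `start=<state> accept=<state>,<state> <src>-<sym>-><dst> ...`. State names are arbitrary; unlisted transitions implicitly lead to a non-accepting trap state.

start=s0 accept=s3,s4 s0-p->s1 s0-q->s0 s1-p->s2 s1-q->s3 s2-p->s4 s2-q->s0 s3-p->s2 s3-q->s5 s4-p->s2 s4-q->s3 s5-p->s2 s5-q->s5

Build one automaton per condition and run them in lockstep. The first has 2 states tracking the count of `p`s modulo 2; the second has 7 states tracking the last 2 symbols read. A product state is a pair (one from each), accepting exactly when both do. After merging equivalent states the machine shrinks.
6 states suffice.
        p   q  
>  s0   s1  s0 
   s1   s2  s3 
   s2   s4  s0 
 * s3   s2  s5 
 * s4   s2  s3 
   s5   s2  s5 
(> = start, * = accepting)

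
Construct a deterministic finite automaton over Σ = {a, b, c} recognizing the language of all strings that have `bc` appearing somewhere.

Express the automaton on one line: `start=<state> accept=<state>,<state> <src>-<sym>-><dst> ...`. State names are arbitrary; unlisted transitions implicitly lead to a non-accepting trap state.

start=q0 accept=q2 q0-a->q0 q0-b->q1 q0-c->q0 q1-a->q0 q1-b->q1 q1-c->q2 q2-a->q2 q2-b->q2 q2-c->q2

Track how much of `bc` has been matched so far: state q0 is no progress, q2 is the absorbing accept state reached once `bc` has occurred. Intermediate states record partial matches; on a mismatch, fall back to the longest reusable overlap.
With 3 states:
        a   b   c  
>  q0   q0  q1  q0 
   q1   q0  q1  q2 
 * q2   q2  q2  q2 
(> = start, * = accepting)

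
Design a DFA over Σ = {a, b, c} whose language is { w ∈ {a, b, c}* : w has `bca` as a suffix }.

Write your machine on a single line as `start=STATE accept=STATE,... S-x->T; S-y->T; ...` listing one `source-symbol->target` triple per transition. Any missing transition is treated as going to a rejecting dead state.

start=q0; accept=q3; q0-a->q0; q0-b->q1; q0-c->q0; q1-a->q0; q1-b->q1; q1-c->q2; q2-a->q3; q2-b->q1; q2-c->q0; q3-a->q0; q3-b->q1; q3-c->q0

Let each state record the length of the longest suffix of the input read so far that is also a prefix of `bca`. q1 means the last symbol is `b`; q2 means the last 2 symbols are `bc`; q3 means the last 3 symbols are `bca`. Accept only at q3, where the string currently ends in `bca`.
4 states suffice.
        a   b   c  
>  q0   q0  q1  q0 
   q1   q0  q1  q2 
   q2   q3  q1  q0 
 * q3   q0  q1  q0 
(> = start, * = accepting)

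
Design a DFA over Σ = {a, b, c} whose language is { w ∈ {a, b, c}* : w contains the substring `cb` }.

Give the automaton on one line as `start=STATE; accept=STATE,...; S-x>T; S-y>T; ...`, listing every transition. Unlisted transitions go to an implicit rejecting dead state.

start=s0; accept=s2; s0-a>s0; s0-b>s0; s0-c>s1; s1-a>s0; s1-b>s2; s1-c>s1; s2-a>s2; s2-b>s2; s2-c>s2

States s0..s1 record the length of the longest prefix of `cb` that matches the current input suffix. Reaching s2 means `cb` has been seen, and we stay there forever. Accept from s2.
With 3 states:
        a   b   c  
>  s0   s0  s0  s1 
   s1   s0  s2  s1 
 * s2   s2  s2  s2 
(> = start, * = accepting)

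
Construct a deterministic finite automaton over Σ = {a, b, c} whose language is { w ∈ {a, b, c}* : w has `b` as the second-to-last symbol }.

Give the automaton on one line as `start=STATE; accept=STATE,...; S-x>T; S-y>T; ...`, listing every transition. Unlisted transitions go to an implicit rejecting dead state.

start=s0; accept=s7,s8,s9; s0-a>s1; s0-b>s2; s0-c>s3; s1-a>s4; s1-b>s5; s1-c>s6; s2-a>s7; s2-b>s8; s2-c>s9; s3-a>s10; s3-b>s11; s3-c>s12; s4-a>s4; s4-b>s5; s4-c>s6; s5-a>s7; s5-b>s8; s5-c>s9; s6-a>s10; s6-b>s11; s6-c>s12; s7-a>s4; s7-b>s5; s7-c>s6; s8-a>s7; s8-b>s8; s8-c>s9; s9-a>s10; s9-b>s11; s9-c>s12; s10-a>s4; s10-b>s5; s10-c>s6; s11-a>s7; s11-b>s8; s11-c>s9; s12-a>s10; s12-b>s11; s12-c>s12

Because acceptance depends on a position counted from the end, the machine has to buffer the most recent 2 symbols. Make each state the string of the last up-to-2 symbols read; on input `x` shift the window left and append `x`. Accept when the buffered window has length 2 and begins with `b`.
          a    b    c  
>  s0     s1   s2   s3 
   s1     s4   s5   s6 
   s2     s7   s8   s9 
   s3    s10  s11  s12 
   s4     s4   s5   s6 
   s5     s7   s8   s9 
   s6    s10  s11  s12 
 * s7     s4   s5   s6 
 * s8     s7   s8   s9 
 * s9    s10  s11  s12 
   s10    s4   s5   s6 
   s11    s7   s8   s9 
   s12   s10  s11  s12 
(> = start, * = accepting)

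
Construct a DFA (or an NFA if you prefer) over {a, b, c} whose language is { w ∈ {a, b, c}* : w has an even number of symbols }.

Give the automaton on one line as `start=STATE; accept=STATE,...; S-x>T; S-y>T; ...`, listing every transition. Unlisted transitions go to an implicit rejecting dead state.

Count input length modulo 2: every symbol advances one step around the cycle q0 → q1 → q0. Accept at q0.
2 states suffice.
        a   b   c  
>* q0   q1  q1  q1 
   q1   q0  q0  q0 
(> = start, * = accepting)

start=q0; accept=q0; q0-a>q1; q0-b>q1; q0-c>q1; q1-a>q0; q1-b>q0; q1-c>q0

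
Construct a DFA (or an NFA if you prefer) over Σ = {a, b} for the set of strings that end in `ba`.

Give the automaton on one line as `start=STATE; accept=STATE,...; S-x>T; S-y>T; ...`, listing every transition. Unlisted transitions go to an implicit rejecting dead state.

start=s0; accept=s2; s0-a>s0; s0-b>s1; s1-a>s2; s1-b>s1; s2-a>s0; s2-b>s1

Let each state record the length of the longest suffix of the input read so far that is also a prefix of `ba`. s1 means the last symbol is `b`; s2 means the last 2 symbols are `ba`. Accept only at s2, where the string currently ends in `ba`.
3 states suffice.
        a   b  
>  s0   s0  s1 
   s1   s2  s1 
 * s2   s0  s1 
(> = start, * = accepting)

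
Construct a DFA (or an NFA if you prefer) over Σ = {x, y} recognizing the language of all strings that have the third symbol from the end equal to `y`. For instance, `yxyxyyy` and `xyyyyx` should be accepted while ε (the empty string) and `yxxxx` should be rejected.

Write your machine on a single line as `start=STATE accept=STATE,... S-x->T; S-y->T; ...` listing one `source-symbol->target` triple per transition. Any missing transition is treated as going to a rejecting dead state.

start=S0; accept=S11,S12,S13,S14; S0-x->S1; S0-y->S2; S1-x->S3; S1-y->S4; S2-x->S5; S2-y->S6; S3-x->S7; S3-y->S8; S4-x->S9; S4-y->S10; S5-x->S11; S5-y->S12; S6-x->S13; S6-y->S14; S7-x->S7; S7-y->S8; S8-x->S9; S8-y->S10; S9-x->S11; S9-y->S12; S10-x->S13; S10-y->S14; S11-x->S7; S11-y->S8; S12-x->S9; S12-y->S10; S13-x->S11; S13-y->S12; S14-x->S13; S14-y->S14

Because acceptance depends on a position counted from the end, the machine has to buffer the most recent 3 symbols. Make each state the string of the last up-to-3 symbols read; on input `x` shift the window left and append `x`. Accept when the buffered window has length 3 and begins with `y`.
A 15-state machine:
          x    y  
>  S0     S1   S2 
   S1     S3   S4 
   S2     S5   S6 
   S3     S7   S8 
   S4     S9  S10 
   S5    S11  S12 
   S6    S13  S14 
   S7     S7   S8 
   S8     S9  S10 
   S9    S11  S12 
   S10   S13  S14 
 * S11    S7   S8 
 * S12    S9  S10 
 * S13   S11  S12 
 * S14   S13  S14 
(> = start, * = accepting)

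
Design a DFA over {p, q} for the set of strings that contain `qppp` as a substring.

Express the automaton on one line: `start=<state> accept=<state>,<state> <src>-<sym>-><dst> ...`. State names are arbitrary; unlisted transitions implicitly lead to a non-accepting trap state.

start=S0 accept=S4 S0-p->S0 S0-q->S1 S1-p->S2 S1-q->S1 S2-p->S3 S2-q->S1 S3-p->S4 S3-q->S1 S4-p->S4 S4-q->S4

States S0..S3 record the length of the longest prefix of `qppp` that matches the current input suffix. Reaching S4 means `qppp` has been seen, and we stay there forever. Accept from S4.
5 states suffice.
        p   q  
>  S0   S0  S1 
   S1   S2  S1 
   S2   S3  S1 
   S3   S4  S1 
 * S4   S4  S4 
(> = start, * = accepting)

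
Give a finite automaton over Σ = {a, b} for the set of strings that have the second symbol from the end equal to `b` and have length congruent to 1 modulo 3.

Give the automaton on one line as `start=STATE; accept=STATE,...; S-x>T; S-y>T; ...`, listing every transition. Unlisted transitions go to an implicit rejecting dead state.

Build one automaton per condition and run them in lockstep. The first has 7 states tracking the last 2 symbols read; the second has 3 states tracking the input length modulo 3. A product state is a pair (one from each), accepting exactly when both do.
          a    b  
>  S0     S1   S2 
   S1     S3   S4 
   S2     S5   S6 
   S3     S7   S8 
   S4     S9  S10 
   S5     S7   S8 
   S6     S9  S10 
   S7    S11  S12 
   S8    S13  S14 
   S9    S11  S12 
   S10   S13  S14 
   S11    S3   S4 
   S12    S5   S6 
 * S13    S3   S4 
 * S14    S5   S6 
(> = start, * = accepting)

start=S0; accept=S13,S14; S0-a>S1; S0-b>S2; S1-a>S3; S1-b>S4; S2-a>S5; S2-b>S6; S3-a>S7; S3-b>S8; S4-a>S9; S4-b>S10; S5-a>S7; S5-b>S8; S6-a>S9; S6-b>S10; S7-a>S11; S7-b>S12; S8-a>S13; S8-b>S14; S9-a>S11; S9-b>S12; S10-a>S13; S10-b>S14; S11-a>S3; S11-b>S4; S12-a>S5; S12-b>S6; S13-a>S3; S13-b>S4; S14-a>S5; S14-b>S6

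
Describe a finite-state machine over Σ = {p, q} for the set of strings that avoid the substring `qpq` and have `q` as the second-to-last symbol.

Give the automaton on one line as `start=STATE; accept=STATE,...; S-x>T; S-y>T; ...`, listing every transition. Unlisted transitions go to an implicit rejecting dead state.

Build one automaton per condition and run them in lockstep. The first has 4 states tracking partial matches of the forbidden pattern `qpq`; the second has 7 states tracking the last 2 symbols read. A product state is a pair (one from each), accepting exactly when both do. Equivalent product states are then merged.
       p  q 
>  A   A  B 
   B   C  D 
 * C   A  E 
 * D   C  D 
   E   E  E 
(> = start, * = accepting)

start=A; accept=C,D; A-p>A; A-q>B; B-p>C; B-q>D; C-p>A; C-q>E; D-p>C; D-q>D; E-p>E; E-q>E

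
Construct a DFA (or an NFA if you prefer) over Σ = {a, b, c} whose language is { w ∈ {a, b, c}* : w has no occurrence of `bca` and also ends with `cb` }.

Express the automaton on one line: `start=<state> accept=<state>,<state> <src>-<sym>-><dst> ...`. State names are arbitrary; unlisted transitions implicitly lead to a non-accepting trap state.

Build one automaton per condition and run them in lockstep. The first has 4 states tracking partial matches of the forbidden pattern `bca`; the second has 3 states tracking how much of the suffix `cb` has currently been matched. A product state is a pair (one from each), accepting exactly when both do.
        a   b   c  
>  q0   q0  q1  q2 
   q1   q0  q1  q3 
   q2   q0  q4  q2 
   q3   q5  q4  q2 
 * q4   q0  q1  q3 
   q5   q5  q5  q6 
   q6   q5  q7  q6 
   q7   q5  q5  q6 
(> = start, * = accepting)

start=q0 accept=q4 q0-a->q0 q0-b->q1 q0-c->q2 q1-a->q0 q1-b->q1 q1-c->q3 q2-a->q0 q2-b->q4 q2-c->q2 q3-a->q5 q3-b->q4 q3-c->q2 q4-a->q0 q4-b->q1 q4-c->q3 q5-a->q5 q5-b->q5 q5-c->q6 q6-a->q5 q6-b->q7 q6-c->q6 q7-a->q5 q7-b->q5 q7-c->q6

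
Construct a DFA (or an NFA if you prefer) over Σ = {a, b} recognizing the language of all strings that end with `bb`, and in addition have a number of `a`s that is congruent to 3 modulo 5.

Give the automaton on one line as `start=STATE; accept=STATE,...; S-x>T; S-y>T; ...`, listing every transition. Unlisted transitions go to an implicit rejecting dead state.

start=q0; accept=q6; q0-a>q1; q0-b>q0; q1-a>q2; q1-b>q1; q2-a>q3; q2-b>q2; q3-a>q4; q3-b>q5; q4-a>q0; q4-b>q4; q5-a>q4; q5-b>q6; q6-a>q4; q6-b>q6

Handle the two conditions separately and then intersect. One (3 states) tracks how much of the suffix `bb` has currently been matched; the other (5 states) tracks the count of `a`s modulo 5. Each combined state is a pair, one component from each; accept when both components accept. Minimizing collapses redundant product states.
        a   b  
>  q0   q1  q0 
   q1   q2  q1 
   q2   q3  q2 
   q3   q4  q5 
   q4   q0  q4 
   q5   q4  q6 
 * q6   q4  q6 
(> = start, * = accepting)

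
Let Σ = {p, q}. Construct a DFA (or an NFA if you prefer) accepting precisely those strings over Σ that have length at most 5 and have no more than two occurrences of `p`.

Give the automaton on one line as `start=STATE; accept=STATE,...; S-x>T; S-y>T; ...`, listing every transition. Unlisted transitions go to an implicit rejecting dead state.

start=A; accept=A,B,C,D,E,F,H,I,J,L,M,N,P,Q,R; A-p>B; A-q>C; B-p>D; B-q>E; C-p>E; C-q>F; D-p>G; D-q>H; E-p>H; E-q>I; F-p>I; F-q>J; G-p>K; G-q>K; H-p>K; H-q>L; I-p>L; I-q>M; J-p>M; J-q>N; K-p>O; K-q>O; L-p>O; L-q>P; M-p>P; M-q>Q; N-p>Q; N-q>R; O-p>S; O-q>S; P-p>S; P-q>T; Q-p>T; Q-q>U; R-p>U; R-q>V; S-p>S; S-q>S; T-p>S; T-q>T; U-p>T; U-q>U; V-p>U; V-q>V

Run two small machines in parallel and take their product. The first has 7 states tracking the input length, saturating at 6; the second has 4 states tracking the count of `p`s, saturating at 3. A product state is a pair (one from each), accepting exactly when both do.
       p  q 
>* A   B  C 
 * B   D  E 
 * C   E  F 
 * D   G  H 
 * E   H  I 
 * F   I  J 
   G   K  K 
 * H   K  L 
 * I   L  M 
 * J   M  N 
   K   O  O 
 * L   O  P 
 * M   P  Q 
 * N   Q  R 
   O   S  S 
 * P   S  T 
 * Q   T  U 
 * R   U  V 
   S   S  S 
   T   S  T 
   U   T  U 
   V   U  V 
(> = start, * = accepting)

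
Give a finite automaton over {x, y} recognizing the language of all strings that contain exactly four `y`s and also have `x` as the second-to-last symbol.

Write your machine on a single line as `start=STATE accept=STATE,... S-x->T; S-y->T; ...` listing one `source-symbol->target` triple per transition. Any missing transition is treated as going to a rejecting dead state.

Build one automaton per condition and run them in lockstep. One (6 states) tracks the count of `y`s, saturating at 5; the other (7 states) tracks the last 2 symbols read. Each combined state is a pair, one component from each; accept when both components accept.
A 23-state machine:
          x    y  
>  s0     s1   s2 
   s1     s3   s4 
   s2     s5   s6 
   s3     s3   s4 
   s4     s5   s6 
   s5     s7   s8 
   s6     s9  s10 
   s7     s7   s8 
   s8     s9  s10 
   s9    s11  s12 
   s10   s13  s14 
   s11   s11  s12 
   s12   s13  s14 
   s13   s15  s16 
   s14   s17  s18 
   s15   s15  s16 
 * s16   s17  s18 
   s17   s19  s20 
   s18   s21  s18 
 * s19   s19  s20 
   s20   s21  s18 
   s21   s22  s20 
   s22   s22  s20 
(> = start, * = accepting)

start=s0; accept=s16,s19; s0-x->s1; s0-y->s2; s1-x->s3; s1-y->s4; s2-x->s5; s2-y->s6; s3-x->s3; s3-y->s4; s4-x->s5; s4-y->s6; s5-x->s7; s5-y->s8; s6-x->s9; s6-y->s10; s7-x->s7; s7-y->s8; s8-x->s9; s8-y->s10; s9-x->s11; s9-y->s12; s10-x->s13; s10-y->s14; s11-x->s11; s11-y->s12; s12-x->s13; s12-y->s14; s13-x->s15; s13-y->s16; s14-x->s17; s14-y->s18; s15-x->s15; s15-y->s16; s16-x->s17; s16-y->s18; s17-x->s19; s17-y->s20; s18-x->s21; s18-y->s18; s19-x->s19; s19-y->s20; s20-x->s21; s20-y->s18; s21-x->s22; s21-y->s20; s22-x->s22; s22-y->s20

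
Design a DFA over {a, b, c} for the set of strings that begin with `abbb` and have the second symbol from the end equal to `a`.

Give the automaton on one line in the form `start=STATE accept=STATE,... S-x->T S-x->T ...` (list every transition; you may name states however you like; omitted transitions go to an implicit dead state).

Build one automaton per condition and run them in lockstep. One (6 states) tracks whether the input so far still matches the prefix `abbb`; the other (13 states) tracks the last 2 symbols read. Each combined state is a pair, one component from each; accept when both components accept.
          a    b    c  
>  S0     S1   S2   S3 
   S1     S4   S5   S6 
   S2     S7   S8   S9 
   S3    S10  S11  S12 
   S4     S4  S13   S6 
   S5     S7  S14   S9 
   S6    S10  S11  S12 
   S7     S4  S13   S6 
   S8     S7   S8   S9 
   S9    S10  S11  S12 
   S10    S4  S13   S6 
   S11    S7   S8   S9 
   S12   S10  S11  S12 
   S13    S7   S8   S9 
   S14    S7  S15   S9 
   S15   S16  S15  S17 
   S16   S18  S19  S20 
   S17   S21  S22  S23 
 * S18   S18  S19  S20 
 * S19   S16  S15  S17 
 * S20   S21  S22  S23 
   S21   S18  S19  S20 
   S22   S16  S15  S17 
   S23   S21  S22  S23 
(> = start, * = accepting)

start=S0 accept=S18,S19,S20 S0-a->S1 S0-b->S2 S0-c->S3 S1-a->S4 S1-b->S5 S1-c->S6 S2-a->S7 S2-b->S8 S2-c->S9 S3-a->S10 S3-b->S11 S3-c->S12 S4-a->S4 S4-b->S13 S4-c->S6 S5-a->S7 S5-b->S14 S5-c->S9 S6-a->S10 S6-b->S11 S6-c->S12 S7-a->S4 S7-b->S13 S7-c->S6 S8-a->S7 S8-b->S8 S8-c->S9 S9-a->S10 S9-b->S11 S9-c->S12 S10-a->S4 S10-b->S13 S10-c->S6 S11-a->S7 S11-b->S8 S11-c->S9 S12-a->S10 S12-b->S11 S12-c->S12 S13-a->S7 S13-b->S8 S13-c->S9 S14-a->S7 S14-b->S15 S14-c->S9 S15-a->S16 S15-b->S15 S15-c->S17 S16-a->S18 S16-b->S19 S16-c->S20 S17-a->S21 S17-b->S22 S17-c->S23 S18-a->S18 S18-b->S19 S18-c->S20 S19-a->S16 S19-b->S15 S19-c->S17 S20-a->S21 S20-b->S22 S20-c->S23 S21-a->S18 S21-b->S19 S21-c->S20 S22-a->S16 S22-b->S15 S22-c->S17 S23-a->S21 S23-b->S22 S23-c->S23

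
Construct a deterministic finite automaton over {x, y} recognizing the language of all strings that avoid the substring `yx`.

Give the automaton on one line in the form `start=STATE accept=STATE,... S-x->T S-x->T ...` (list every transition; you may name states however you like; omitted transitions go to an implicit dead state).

This is the complement of 'contains `yx`'. Use the same substring-matching states — A through C holding how much of `yx` has just been matched — but flip the accepting set: everything except the trap C accepts.
With 3 states:
       x  y 
>* A   A  B 
 * B   C  B 
   C   C  C 
(> = start, * = accepting)

start=A accept=A,B A-x->A A-y->B B-x->C B-y->B C-x->C C-y->C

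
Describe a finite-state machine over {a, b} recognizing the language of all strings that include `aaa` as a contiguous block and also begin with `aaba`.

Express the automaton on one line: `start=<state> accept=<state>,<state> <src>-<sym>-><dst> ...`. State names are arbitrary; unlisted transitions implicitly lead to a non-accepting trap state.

Run two small machines in parallel and take their product. The first has 4 states tracking whether and how much of `aaa` has been seen; the second has 6 states tracking whether the input so far still matches the prefix `aaba`. A product state is a pair (one from each), accepting exactly when both do. Minimizing collapses redundant product states.
A 9-state machine:
        a   b  
>  s0   s1  s2 
   s1   s3  s2 
   s2   s2  s2 
   s3   s2  s4 
   s4   s5  s2 
   s5   s6  s7 
   s6   s8  s7 
   s7   s5  s7 
 * s8   s8  s8 
(> = start, * = accepting)

start=s0 accept=s8 s0-a->s1 s0-b->s2 s1-a->s3 s1-b->s2 s2-a->s2 s2-b->s2 s3-a->s2 s3-b->s4 s4-a->s5 s4-b->s2 s5-a->s6 s5-b->s7 s6-a->s8 s6-b->s7 s7-a->s5 s7-b->s7 s8-a->s8 s8-b->s8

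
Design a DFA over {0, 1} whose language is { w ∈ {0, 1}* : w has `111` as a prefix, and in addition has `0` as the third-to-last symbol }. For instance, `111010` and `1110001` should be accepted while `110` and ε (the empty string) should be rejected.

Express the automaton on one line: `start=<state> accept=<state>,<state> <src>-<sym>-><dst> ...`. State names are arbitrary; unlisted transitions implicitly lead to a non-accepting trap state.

Build one automaton per condition and run them in lockstep. The first has 5 states tracking whether the input so far still matches the prefix `111`; the second has 15 states tracking the last 3 symbols read. A product state is a pair (one from each), accepting exactly when both do. Minimizing collapses redundant product states.
A 12-state machine:
          0    1  
>  q0     q1   q2 
   q1     q1   q1 
   q2     q1   q3 
   q3     q1   q4 
   q4     q5   q4 
   q5     q6   q7 
   q6     q8   q9 
   q7    q10  q11 
 * q8     q8   q9 
 * q9    q10  q11 
 * q10    q6   q7 
 * q11    q5   q4 
(> = start, * = accepting)

start=q0 accept=q8,q9,q10,q11 q0-0->q1 q0-1->q2 q1-0->q1 q1-1->q1 q2-0->q1 q2-1->q3 q3-0->q1 q3-1->q4 q4-0->q5 q4-1->q4 q5-0->q6 q5-1->q7 q6-0->q8 q6-1->q9 q7-0->q10 q7-1->q11 q8-0->q8 q8-1->q9 q9-0->q10 q9-1->q11 q10-0->q6 q10-1->q7 q11-0->q5 q11-1->q4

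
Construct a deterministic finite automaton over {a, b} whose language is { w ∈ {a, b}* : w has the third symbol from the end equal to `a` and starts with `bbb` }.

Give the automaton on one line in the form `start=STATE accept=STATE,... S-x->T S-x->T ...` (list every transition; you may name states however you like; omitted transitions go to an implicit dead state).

Run two small machines in parallel and take their product. The first has 15 states tracking the last 3 symbols read; the second has 5 states tracking whether the input so far still matches the prefix `bbb`. A product state is a pair (one from each), accepting exactly when both do. Minimizing collapses redundant product states.
A 12-state machine:
          a    b  
>  q0     q1   q2 
   q1     q1   q1 
   q2     q1   q3 
   q3     q1   q4 
   q4     q5   q4 
   q5     q6   q7 
   q6     q8   q9 
   q7    q10  q11 
 * q8     q8   q9 
 * q9    q10  q11 
 * q10    q6   q7 
 * q11    q5   q4 
(> = start, * = accepting)

start=q0 accept=q8,q9,q10,q11 q0-a->q1 q0-b->q2 q1-a->q1 q1-b->q1 q2-a->q1 q2-b->q3 q3-a->q1 q3-b->q4 q4-a->q5 q4-b->q4 q5-a->q6 q5-b->q7 q6-a->q8 q6-b->q9 q7-a->q10 q7-b->q11 q8-a->q8 q8-b->q9 q9-a->q10 q9-b->q11 q10-a->q6 q10-b->q7 q11-a->q5 q11-b->q4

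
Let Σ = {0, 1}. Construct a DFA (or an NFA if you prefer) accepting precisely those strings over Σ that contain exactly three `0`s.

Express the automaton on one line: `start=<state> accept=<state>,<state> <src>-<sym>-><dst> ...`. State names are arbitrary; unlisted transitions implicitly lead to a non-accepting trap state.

Only the number of `0`s matters, and only up to 4. Make a chain s0 → s1 → s2 → s3 → s4 advanced by each `0` (with s4 absorbing); every other symbol self-loops. The accepting set is {s3}.
        0   1  
>  s0   s1  s0 
   s1   s2  s1 
   s2   s3  s2 
 * s3   s4  s3 
   s4   s4  s4 
(> = start, * = accepting)

start=s0 accept=s3 s0-0->s1 s0-1->s0 s1-0->s2 s1-1->s1 s2-0->s3 s2-1->s2 s3-0->s4 s3-1->s3 s4-0->s4 s4-1->s4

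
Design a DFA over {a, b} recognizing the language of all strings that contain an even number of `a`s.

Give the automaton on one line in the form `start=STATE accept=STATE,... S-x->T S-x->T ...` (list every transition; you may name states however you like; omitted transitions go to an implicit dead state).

The only thing that matters is how many `a`s have appeared, reduced mod 2. Use one state per residue: q0 for 0, …, q1 for 1. Reading `a` moves to the next residue; anything else stays put. q0 is accepting.
        a   b  
>* q0   q1  q0 
   q1   q0  q1 
(> = start, * = accepting)

start=q0 accept=q0 q0-a->q1 q0-b->q0 q1-a->q0 q1-b->q1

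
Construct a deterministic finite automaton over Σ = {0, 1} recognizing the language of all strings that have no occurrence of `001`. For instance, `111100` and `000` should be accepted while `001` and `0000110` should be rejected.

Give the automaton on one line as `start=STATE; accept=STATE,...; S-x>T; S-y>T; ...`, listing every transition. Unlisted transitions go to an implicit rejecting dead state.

Track partial matches of the forbidden pattern `001`. State D is a dead state reached once `001` has occurred; every other state accepts. A means no part of `001` is currently matched.
With 4 states:
       0  1 
>* A   B  A 
 * B   C  A 
 * C   C  D 
   D   D  D 
(> = start, * = accepting)

start=A; accept=A,B,C; A-0>B; A-1>A; B-0>C; B-1>A; C-0>C; C-1>D; D-0>D; D-1>D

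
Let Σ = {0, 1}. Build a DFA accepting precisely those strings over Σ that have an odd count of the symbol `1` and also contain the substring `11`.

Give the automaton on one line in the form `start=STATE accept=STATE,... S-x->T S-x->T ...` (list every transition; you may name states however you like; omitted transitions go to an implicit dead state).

start=q0 accept=q5 q0-0->q0 q0-1->q1 q1-0->q2 q1-1->q3 q2-0->q2 q2-1->q4 q3-0->q3 q3-1->q5 q4-0->q0 q4-1->q5 q5-0->q5 q5-1->q3

Build one automaton per condition and run them in lockstep. One (2 states) tracks the count of `1`s modulo 2; the other (3 states) tracks whether and how much of `11` has been seen. Each combined state is a pair, one component from each; accept when both components accept.
A 6-state machine:
        0   1  
>  q0   q0  q1 
   q1   q2  q3 
   q2   q2  q4 
   q3   q3  q5 
   q4   q0  q5 
 * q5   q5  q3 
(> = start, * = accepting)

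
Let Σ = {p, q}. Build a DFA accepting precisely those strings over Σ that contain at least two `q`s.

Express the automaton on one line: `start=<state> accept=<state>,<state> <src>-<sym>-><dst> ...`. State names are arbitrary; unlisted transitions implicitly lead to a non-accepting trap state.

start=s0 accept=s2,s3 s0-p->s0 s0-q->s1 s1-p->s1 s1-q->s2 s2-p->s2 s2-q->s3 s3-p->s3 s3-q->s3

Count `q`s, saturating at 3: states s0 through s2 mean 0 through 2 `q`s seen; s3 means more than 2. Each `q` increments (capped at s3); other symbols loop. Accept from {s2, s3}.
        p   q  
>  s0   s0  s1 
   s1   s1  s2 
 * s2   s2  s3 
 * s3   s3  s3 
(> = start, * = accepting)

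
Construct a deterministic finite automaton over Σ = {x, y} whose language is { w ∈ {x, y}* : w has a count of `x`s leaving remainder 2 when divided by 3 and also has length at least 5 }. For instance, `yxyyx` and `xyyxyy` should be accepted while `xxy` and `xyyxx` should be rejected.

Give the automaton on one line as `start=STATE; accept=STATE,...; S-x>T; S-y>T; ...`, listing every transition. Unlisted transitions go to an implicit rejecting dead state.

start=A; accept=L; A-x>B; A-y>C; B-x>D; B-y>E; C-x>E; C-y>F; D-x>G; D-y>H; E-x>H; E-y>I; F-x>I; F-y>G; G-x>J; G-y>G; H-x>G; H-y>K; I-x>K; I-y>J; J-x>L; J-y>J; K-x>G; K-y>L; L-x>G; L-y>L

Run two small machines in parallel and take their product. The first has 3 states tracking the count of `x`s modulo 3; the second has 7 states tracking the input length, saturating at 6. A product state is a pair (one from each), accepting exactly when both do. Equivalent product states are then merged.
12 states suffice.
       x  y 
>  A   B  C 
   B   D  E 
   C   E  F 
   D   G  H 
   E   H  I 
   F   I  G 
   G   J  G 
   H   G  K 
   I   K  J 
   J   L  J 
   K   G  L 
 * L   G  L 
(> = start, * = accepting)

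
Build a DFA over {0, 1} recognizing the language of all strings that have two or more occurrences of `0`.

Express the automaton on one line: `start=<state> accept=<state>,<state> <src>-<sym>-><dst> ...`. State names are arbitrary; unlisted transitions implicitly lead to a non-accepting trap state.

Only the number of `0`s matters, and only up to 3. Make a chain q0 → q1 → q2 → q3 advanced by each `0` (with q3 absorbing); every other symbol self-loops. The accepting set is {q2, q3}.
A 4-state machine:
        0   1  
>  q0   q1  q0 
   q1   q2  q1 
 * q2   q3  q2 
 * q3   q3  q3 
(> = start, * = accepting)

start=q0 accept=q2,q3 q0-0->q1 q0-1->q0 q1-0->q2 q1-1->q1 q2-0->q3 q2-1->q2 q3-0->q3 q3-1->q3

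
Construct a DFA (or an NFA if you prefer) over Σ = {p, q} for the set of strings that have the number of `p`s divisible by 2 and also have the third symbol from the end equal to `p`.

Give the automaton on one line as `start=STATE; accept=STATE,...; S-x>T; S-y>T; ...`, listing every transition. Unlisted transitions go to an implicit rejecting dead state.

Run two small machines in parallel and take their product. The first has 2 states tracking the count of `p`s modulo 2; the second has 15 states tracking the last 3 symbols read. A product state is a pair (one from each), accepting exactly when both do. Equivalent product states are then merged.
With 12 states:
          p    q  
>  S0     S1   S0 
   S1     S2   S3 
   S2     S4   S5 
   S3     S6   S7 
   S4     S8   S3 
 * S5     S1   S9 
 * S6     S4  S10 
   S7    S11   S7 
 * S8     S4   S5 
 * S9     S1   S0 
   S10    S1   S9 
   S11    S4  S10 
(> = start, * = accepting)

start=S0; accept=S5,S6,S8,S9; S0-p>S1; S0-q>S0; S1-p>S2; S1-q>S3; S2-p>S4; S2-q>S5; S3-p>S6; S3-q>S7; S4-p>S8; S4-q>S3; S5-p>S1; S5-q>S9; S6-p>S4; S6-q>S10; S7-p>S11; S7-q>S7; S8-p>S4; S8-q>S5; S9-p>S1; S9-q>S0; S10-p>S1; S10-q>S9; S11-p>S4; S11-q>S10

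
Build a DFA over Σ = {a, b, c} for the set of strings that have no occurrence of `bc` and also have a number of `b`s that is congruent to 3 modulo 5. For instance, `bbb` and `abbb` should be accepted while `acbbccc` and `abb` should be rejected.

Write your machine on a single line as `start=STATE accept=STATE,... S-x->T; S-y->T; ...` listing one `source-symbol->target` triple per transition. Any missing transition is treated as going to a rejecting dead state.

Run two small machines in parallel and take their product. One (3 states) tracks partial matches of the forbidden pattern `bc`; the other (5 states) tracks the count of `b`s modulo 5. Each combined state is a pair, one component from each; accept when both components accept.
15 states suffice.
          a    b    c  
>  S0     S0   S1   S0 
   S1     S2   S3   S4 
   S2     S2   S3   S2 
   S3     S5   S6   S7 
   S4     S4   S7   S4 
   S5     S5   S6   S5 
 * S6     S8   S9  S10 
   S7     S7  S10   S7 
 * S8     S8   S9   S8 
   S9    S11  S12  S13 
   S10   S10  S13  S10 
   S11   S11  S12  S11 
   S12    S0   S1  S14 
   S13   S13  S14  S13 
   S14   S14   S4  S14 
(> = start, * = accepting)

start=S0; accept=S6,S8; S0-a->S0; S0-b->S1; S0-c->S0; S1-a->S2; S1-b->S3; S1-c->S4; S2-a->S2; S2-b->S3; S2-c->S2; S3-a->S5; S3-b->S6; S3-c->S7; S4-a->S4; S4-b->S7; S4-c->S4; S5-a->S5; S5-b->S6; S5-c->S5; S6-a->S8; S6-b->S9; S6-c->S10; S7-a->S7; S7-b->S10; S7-c->S7; S8-a->S8; S8-b->S9; S8-c->S8; S9-a->S11; S9-b->S12; S9-c->S13; S10-a->S10; S10-b->S13; S10-c->S10; S11-a->S11; S11-b->S12; S11-c->S11; S12-a->S0; S12-b->S1; S12-c->S14; S13-a->S13; S13-b->S14; S13-c->S13; S14-a->S14; S14-b->S4; S14-c->S14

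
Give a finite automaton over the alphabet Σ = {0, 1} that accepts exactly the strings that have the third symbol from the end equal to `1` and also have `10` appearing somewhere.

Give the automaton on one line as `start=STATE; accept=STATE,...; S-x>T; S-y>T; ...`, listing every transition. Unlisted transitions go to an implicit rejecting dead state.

start=q0; accept=q4,q5,q6,q10; q0-0>q0; q0-1>q1; q1-0>q2; q1-1>q3; q2-0>q4; q2-1>q5; q3-0>q6; q3-1>q3; q4-0>q7; q4-1>q8; q5-0>q2; q5-1>q9; q6-0>q4; q6-1>q5; q7-0>q7; q7-1>q8; q8-0>q2; q8-1>q9; q9-0>q6; q9-1>q10; q10-0>q6; q10-1>q10

Handle the two conditions separately and then intersect. The first has 15 states tracking the last 3 symbols read; the second has 3 states tracking whether and how much of `10` has been seen. A product state is a pair (one from each), accepting exactly when both do. Minimizing collapses redundant product states.
          0    1  
>  q0     q0   q1 
   q1     q2   q3 
   q2     q4   q5 
   q3     q6   q3 
 * q4     q7   q8 
 * q5     q2   q9 
 * q6     q4   q5 
   q7     q7   q8 
   q8     q2   q9 
   q9     q6  q10 
 * q10    q6  q10 
(> = start, * = accepting)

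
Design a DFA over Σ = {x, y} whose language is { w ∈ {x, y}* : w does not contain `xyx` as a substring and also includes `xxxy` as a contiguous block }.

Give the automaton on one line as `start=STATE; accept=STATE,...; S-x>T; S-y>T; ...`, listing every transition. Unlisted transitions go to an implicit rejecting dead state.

start=q0; accept=q6,q10,q12; q0-x>q1; q0-y>q0; q1-x>q2; q1-y>q3; q2-x>q4; q2-y>q3; q3-x>q5; q3-y>q0; q4-x>q4; q4-y>q6; q5-x>q7; q5-y>q8; q6-x>q9; q6-y>q10; q7-x>q11; q7-y>q8; q8-x>q5; q8-y>q8; q9-x>q9; q9-y>q9; q10-x>q12; q10-y>q10; q11-x>q11; q11-y>q9; q12-x>q12; q12-y>q6

Build one automaton per condition and run them in lockstep. One (4 states) tracks partial matches of the forbidden pattern `xyx`; the other (5 states) tracks whether and how much of `xxxy` has been seen. Each combined state is a pair, one component from each; accept when both components accept.
A 13-state machine:
          x    y  
>  q0     q1   q0 
   q1     q2   q3 
   q2     q4   q3 
   q3     q5   q0 
   q4     q4   q6 
   q5     q7   q8 
 * q6     q9  q10 
   q7    q11   q8 
   q8     q5   q8 
   q9     q9   q9 
 * q10   q12  q10 
   q11   q11   q9 
 * q12   q12   q6 
(> = start, * = accepting)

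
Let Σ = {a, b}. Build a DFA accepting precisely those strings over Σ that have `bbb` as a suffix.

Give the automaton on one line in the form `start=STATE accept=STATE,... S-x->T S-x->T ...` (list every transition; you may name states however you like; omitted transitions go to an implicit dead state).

Let each state record the length of the longest suffix of the input read so far that is also a prefix of `bbb`. q1 means the last symbol is `b`; q2 means the last 2 symbols are `bb`; q3 means the last 3 symbols are `bbb`. Accept only at q3, where the string currently ends in `bbb`.
        a   b  
>  q0   q0  q1 
   q1   q0  q2 
   q2   q0  q3 
 * q3   q0  q3 
(> = start, * = accepting)

start=q0 accept=q3 q0-a->q0 q0-b->q1 q1-a->q0 q1-b->q2 q2-a->q0 q2-b->q3 q3-a->q0 q3-b->q3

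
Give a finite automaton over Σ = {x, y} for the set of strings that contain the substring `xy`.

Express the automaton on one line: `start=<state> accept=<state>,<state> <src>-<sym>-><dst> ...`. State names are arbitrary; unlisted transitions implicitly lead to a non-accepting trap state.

States s0..s1 record the length of the longest prefix of `xy` that matches the current input suffix. Reaching s2 means `xy` has been seen, and we stay there forever. Accept from s2.
3 states suffice.
        x   y  
>  s0   s1  s0 
   s1   s1  s2 
 * s2   s2  s2 
(> = start, * = accepting)

start=s0 accept=s2 s0-x->s1 s0-y->s0 s1-x->s1 s1-y->s2 s2-x->s2 s2-y->s2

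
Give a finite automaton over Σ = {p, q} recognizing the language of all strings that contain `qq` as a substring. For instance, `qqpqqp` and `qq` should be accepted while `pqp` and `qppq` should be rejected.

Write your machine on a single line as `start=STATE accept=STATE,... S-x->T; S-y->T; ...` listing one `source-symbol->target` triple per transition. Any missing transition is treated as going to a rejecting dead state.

Track how much of `qq` has been matched so far: state S0 is no progress, S2 is the absorbing accept state reached once `qq` has occurred. Intermediate states record partial matches; on a mismatch, fall back to the longest reusable overlap.
With 3 states:
        p   q  
>  S0   S0  S1 
   S1   S0  S2 
 * S2   S2  S2 
(> = start, * = accepting)

start=S0; accept=S2; S0-p->S0; S0-q->S1; S1-p->S0; S1-q->S2; S2-p->S2; S2-q->S2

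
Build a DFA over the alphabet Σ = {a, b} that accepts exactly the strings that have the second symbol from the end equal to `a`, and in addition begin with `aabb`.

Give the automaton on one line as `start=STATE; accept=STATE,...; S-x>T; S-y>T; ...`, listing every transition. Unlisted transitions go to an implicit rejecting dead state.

start=s0; accept=s7,s8; s0-a>s1; s0-b>s2; s1-a>s3; s1-b>s2; s2-a>s2; s2-b>s2; s3-a>s2; s3-b>s4; s4-a>s2; s4-b>s5; s5-a>s6; s5-b>s5; s6-a>s7; s6-b>s8; s7-a>s7; s7-b>s8; s8-a>s6; s8-b>s5

Run two small machines in parallel and take their product. The first has 7 states tracking the last 2 symbols read; the second has 6 states tracking whether the input so far still matches the prefix `aabb`. A product state is a pair (one from each), accepting exactly when both do. After merging equivalent states the machine shrinks.
9 states suffice.
        a   b  
>  s0   s1  s2 
   s1   s3  s2 
   s2   s2  s2 
   s3   s2  s4 
   s4   s2  s5 
   s5   s6  s5 
   s6   s7  s8 
 * s7   s7  s8 
 * s8   s6  s5 
(> = start, * = accepting)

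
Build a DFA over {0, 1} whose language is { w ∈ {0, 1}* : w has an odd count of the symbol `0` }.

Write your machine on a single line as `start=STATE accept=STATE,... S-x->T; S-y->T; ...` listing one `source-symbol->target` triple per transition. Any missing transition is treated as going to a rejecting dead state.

start=S0; accept=S1; S0-0->S1; S0-1->S0; S1-0->S0; S1-1->S1

Keep the running count of `0`s modulo 2: each `0` advances along the cycle S0 → S1 → S0 while other symbols loop. Accept at S1.
2 states suffice.
        0   1  
>  S0   S1  S0 
 * S1   S0  S1 
(> = start, * = accepting)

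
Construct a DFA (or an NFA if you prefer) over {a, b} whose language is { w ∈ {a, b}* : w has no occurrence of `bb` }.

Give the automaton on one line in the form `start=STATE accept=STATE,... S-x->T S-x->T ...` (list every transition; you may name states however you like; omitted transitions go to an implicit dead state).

Track partial matches of the forbidden pattern `bb`. State S2 is a dead state reached once `bb` has occurred; every other state accepts. S0 means no part of `bb` is currently matched.
With 3 states:
        a   b  
>* S0   S0  S1 
 * S1   S0  S2 
   S2   S2  S2 
(> = start, * = accepting)

start=S0 accept=S0,S1 S0-a->S0 S0-b->S1 S1-a->S0 S1-b->S2 S2-a->S2 S2-b->S2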